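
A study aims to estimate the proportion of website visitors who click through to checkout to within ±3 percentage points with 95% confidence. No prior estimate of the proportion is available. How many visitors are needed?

For a proportion with margin E = 0.03 at 95% confidence, z = 1.960.
With no prior estimate, use p = 0.5, which maximizes p(1−p) at 0.25.
n = 0.25 × (z/E)² = 0.25 × (1.960/0.03)² = 1067.11
Round up: n = 1068.

n = 1068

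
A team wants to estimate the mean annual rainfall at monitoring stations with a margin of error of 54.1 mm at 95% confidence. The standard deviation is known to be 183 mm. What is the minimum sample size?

For a mean, the margin of error is E = z·σ/√n, so n = (zσ/E)².
At 95% confidence, z = 1.960.
n = (1.960 × 183 / 54.1)² = 43.96
Round up: n = 44.

n = 44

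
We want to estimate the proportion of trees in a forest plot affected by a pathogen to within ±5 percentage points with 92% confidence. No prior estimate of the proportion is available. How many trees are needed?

307

For a proportion with margin E = 0.05 at 92% confidence, z = 1.751.
With no prior estimate, use p = 0.5, which maximizes p(1−p) at 0.25.
n = 0.25 × (z/E)² = 0.25 × (1.751/0.05)² = 306.60
Round up: n = 307.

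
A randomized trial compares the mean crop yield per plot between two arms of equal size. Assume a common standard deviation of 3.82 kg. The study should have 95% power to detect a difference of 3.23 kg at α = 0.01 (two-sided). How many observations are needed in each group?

For two equal groups, n per group = 2·((z_{α/2} + z_β)·σ/δ)².
z_{α/2} = 2.576; z_β = 1.645 (power 95%).
n = 2 × (4.221 × 3.82 / 3.23)² = 2 × 24.92 = 49.84
Round up: n = 50 per group.

50 per group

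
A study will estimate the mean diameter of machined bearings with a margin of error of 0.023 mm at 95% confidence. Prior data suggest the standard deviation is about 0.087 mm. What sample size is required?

For a mean, the margin of error is E = z·σ/√n, so n = (zσ/E)².
At 95% confidence, z = 1.960.
n = (1.960 × 0.087 / 0.023)² = 54.97
Round up: n = 55.

55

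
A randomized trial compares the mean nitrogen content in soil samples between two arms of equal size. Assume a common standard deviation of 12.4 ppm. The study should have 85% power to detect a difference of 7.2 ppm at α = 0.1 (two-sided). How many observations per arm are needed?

43 per group

For two equal groups, n per group = 2·((z_{α/2} + z_β)·σ/δ)².
z_{α/2} = 1.645; z_β = 1.036 (power 85%).
n = 2 × (2.681 × 12.4 / 7.2)² = 2 × 21.32 = 42.64
Round up: n = 43 per group.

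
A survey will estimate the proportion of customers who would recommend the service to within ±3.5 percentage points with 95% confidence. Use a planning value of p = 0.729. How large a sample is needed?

For a proportion with margin E = 0.035 at 95% confidence, z = 1.960.
n = p̂(1−p̂)(z/E)² = 0.729 × 0.271 × (1.960/0.035)² = 619.55
Round up: n = 620.

620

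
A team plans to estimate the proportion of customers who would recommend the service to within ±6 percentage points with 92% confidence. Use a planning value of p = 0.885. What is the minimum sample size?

87

For a proportion with margin E = 0.06 at 92% confidence, z = 1.751.
n = p̂(1−p̂)(z/E)² = 0.885 × 0.115 × (1.751/0.06)² = 86.68
Round up: n = 87.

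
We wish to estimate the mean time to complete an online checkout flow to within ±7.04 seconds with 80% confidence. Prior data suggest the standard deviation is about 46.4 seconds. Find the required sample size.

For a mean, the margin of error is E = z·σ/√n, so n = (zσ/E)².
At 80% confidence, z = 1.282.
n = (1.282 × 46.4 / 7.04)² = 71.39
Round up: n = 72.

72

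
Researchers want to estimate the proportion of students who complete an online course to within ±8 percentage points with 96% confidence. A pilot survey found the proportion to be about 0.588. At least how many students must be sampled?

For a proportion with margin E = 0.08 at 96% confidence, z = 2.054.
n = p̂(1−p̂)(z/E)² = 0.588 × 0.412 × (2.054/0.08)² = 159.70
Round up: n = 160.

160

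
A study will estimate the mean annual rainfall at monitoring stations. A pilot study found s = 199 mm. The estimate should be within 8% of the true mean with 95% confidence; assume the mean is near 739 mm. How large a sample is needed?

n = 44

For a mean, the margin of error is E = z·σ/√n, so n = (zσ/E)².
At 95% confidence, z = 1.960.
E = 8% of 739 = 59.12 mm.
n = (1.960 × 199 / 59.12)² = 43.53
Round up: n = 44.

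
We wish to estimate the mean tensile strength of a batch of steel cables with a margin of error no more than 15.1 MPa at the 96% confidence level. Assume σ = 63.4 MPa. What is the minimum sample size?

For a mean, the margin of error is E = z·σ/√n, so n = (zσ/E)².
At 96% confidence, z = 2.054.
n = (2.054 × 63.4 / 15.1)² = 74.37
Round up: n = 75.

n = 75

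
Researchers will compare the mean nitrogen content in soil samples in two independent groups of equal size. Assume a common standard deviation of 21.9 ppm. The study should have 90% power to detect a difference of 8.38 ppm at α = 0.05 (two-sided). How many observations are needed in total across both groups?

288 total

For two equal groups, n per group = 2·((z_{α/2} + z_β)·σ/δ)².
z_{α/2} = 1.960; z_β = 1.282 (power 90%).
n = 2 × (3.242 × 21.9 / 8.38)² = 2 × 71.78 = 143.56
Round up: n = 144 per group.
Total across both groups: 2 × 144 = 288.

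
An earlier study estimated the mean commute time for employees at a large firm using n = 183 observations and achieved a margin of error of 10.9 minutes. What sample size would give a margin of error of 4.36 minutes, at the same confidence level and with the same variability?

Margin of error scales as 1/√n, so n₂ = n₁·(E₁/E₂)².
n₂ = 183 × (10.9/4.36)² = 183 × 6.25 = 1143.75
Round up: n₂ = 1144.

1144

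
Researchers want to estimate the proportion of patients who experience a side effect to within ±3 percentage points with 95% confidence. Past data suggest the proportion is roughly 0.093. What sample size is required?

361

For a proportion with margin E = 0.03 at 95% confidence, z = 1.960.
n = p̂(1−p̂)(z/E)² = 0.093 × 0.907 × (1.960/0.03)² = 360.05
Round up: n = 361.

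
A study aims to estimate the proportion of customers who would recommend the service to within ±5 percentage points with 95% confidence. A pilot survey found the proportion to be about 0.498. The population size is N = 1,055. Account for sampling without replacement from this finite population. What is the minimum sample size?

For a proportion with margin E = 0.05 at 95% confidence, z = 1.960.
n = p̂(1−p̂)(z/E)² = 0.498 × 0.502 × (1.960/0.05)² = 384.15 — call this n₀.
Finite-population correction with N = 1,055: n = n₀ / (1 + (n₀−1)/N) = 384.15 / 1.363 = 281.84
Round up: n = 282.

282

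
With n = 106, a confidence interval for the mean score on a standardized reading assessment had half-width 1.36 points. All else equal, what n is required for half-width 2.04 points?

48

Margin of error scales as 1/√n, so n₂ = n₁·(E₁/E₂)².
n₂ = 106 × (1.36/2.04)² = 106 × 0.4444 = 47.11
Round up: n₂ = 48.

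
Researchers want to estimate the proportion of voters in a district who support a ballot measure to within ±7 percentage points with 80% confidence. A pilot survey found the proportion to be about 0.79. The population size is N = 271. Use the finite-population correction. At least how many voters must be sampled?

47

For a proportion with margin E = 0.07 at 80% confidence, z = 1.282.
n = p̂(1−p̂)(z/E)² = 0.79 × 0.21 × (1.282/0.07)² = 55.65 — call this n₀.
Finite-population correction with N = 271: n = n₀ / (1 + (n₀−1)/N) = 55.65 / 1.202 = 46.30
Round up: n = 47.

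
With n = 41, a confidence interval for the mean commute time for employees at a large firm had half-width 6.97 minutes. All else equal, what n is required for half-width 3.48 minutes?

Margin of error scales as 1/√n, so n₂ = n₁·(E₁/E₂)².
n₂ = 41 × (6.97/3.48)² = 41 × 4.012 = 164.49
Round up: n₂ = 165.

n = 165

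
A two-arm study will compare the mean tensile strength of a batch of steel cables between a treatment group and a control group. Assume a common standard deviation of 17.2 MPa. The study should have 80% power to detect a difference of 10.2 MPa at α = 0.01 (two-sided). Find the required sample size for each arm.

For two equal groups, n per group = 2·((z_{α/2} + z_β)·σ/δ)².
z_{α/2} = 2.576; z_β = 0.842 (power 80%).
n = 2 × (3.418 × 17.2 / 10.2)² = 2 × 33.22 = 66.44
Round up: n = 67 per group.

67 per group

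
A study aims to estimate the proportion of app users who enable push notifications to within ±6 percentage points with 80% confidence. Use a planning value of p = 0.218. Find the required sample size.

For a proportion with margin E = 0.06 at 80% confidence, z = 1.282.
n = p̂(1−p̂)(z/E)² = 0.218 × 0.782 × (1.282/0.06)² = 77.83
Round up: n = 78.

78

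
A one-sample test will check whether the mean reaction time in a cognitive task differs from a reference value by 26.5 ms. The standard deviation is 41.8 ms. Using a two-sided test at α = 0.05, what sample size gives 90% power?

27

For a one-sample z-test, n = ((z_{α/2} + z_β)·σ/δ)².
z_{α/2} = 1.960 (two-sided α = 0.05); z_β = 1.282 (power 90% → β = 0.1).
n = (3.242 × 41.8 / 26.5)² = 26.15
Round up: n = 27.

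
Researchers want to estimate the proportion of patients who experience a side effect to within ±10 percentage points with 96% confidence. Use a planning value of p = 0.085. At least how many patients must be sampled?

For a proportion with margin E = 0.1 at 96% confidence, z = 2.054.
n = p̂(1−p̂)(z/E)² = 0.085 × 0.915 × (2.054/0.1)² = 32.81
Round up: n = 33.

n = 33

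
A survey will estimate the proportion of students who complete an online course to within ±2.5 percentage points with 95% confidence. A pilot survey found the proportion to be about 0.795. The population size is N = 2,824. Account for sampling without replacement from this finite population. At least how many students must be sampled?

n = 740

For a proportion with margin E = 0.025 at 95% confidence, z = 1.960.
n = p̂(1−p̂)(z/E)² = 0.795 × 0.205 × (1.960/0.025)² = 1001.74 — call this n₀.
Finite-population correction with N = 2,824: n = n₀ / (1 + (n₀−1)/N) = 1001.74 / 1.354 = 739.84
Round up: n = 740.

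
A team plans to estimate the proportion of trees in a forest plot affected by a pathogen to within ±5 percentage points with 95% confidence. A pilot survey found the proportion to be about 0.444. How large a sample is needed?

380

For a proportion with margin E = 0.05 at 95% confidence, z = 1.960.
n = p̂(1−p̂)(z/E)² = 0.444 × 0.556 × (1.960/0.05)² = 379.34
Round up: n = 380.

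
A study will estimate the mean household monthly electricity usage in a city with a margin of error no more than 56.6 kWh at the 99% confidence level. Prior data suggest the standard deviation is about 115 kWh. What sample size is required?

28

For a mean, the margin of error is E = z·σ/√n, so n = (zσ/E)².
At 99% confidence, z = 2.576.
n = (2.576 × 115 / 56.6)² = 27.39
Round up: n = 28.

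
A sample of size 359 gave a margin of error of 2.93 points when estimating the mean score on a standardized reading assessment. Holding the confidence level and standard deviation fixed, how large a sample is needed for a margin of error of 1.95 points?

Margin of error scales as 1/√n, so n₂ = n₁·(E₁/E₂)².
n₂ = 359 × (2.93/1.95)² = 359 × 2.258 = 810.62
Round up: n₂ = 811.

n = 811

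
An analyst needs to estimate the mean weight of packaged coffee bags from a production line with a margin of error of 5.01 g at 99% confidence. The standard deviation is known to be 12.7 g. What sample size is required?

n = 43

For a mean, the margin of error is E = z·σ/√n, so n = (zσ/E)².
At 99% confidence, z = 2.576.
n = (2.576 × 12.7 / 5.01)² = 42.64
Round up: n = 43.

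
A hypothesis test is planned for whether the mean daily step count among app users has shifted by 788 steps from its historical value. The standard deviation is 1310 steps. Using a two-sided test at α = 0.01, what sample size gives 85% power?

For a one-sample z-test, n = ((z_{α/2} + z_β)·σ/δ)².
z_{α/2} = 2.576 (two-sided α = 0.01); z_β = 1.036 (power 85% → β = 0.15).
n = (3.612 × 1310 / 788)² = 36.06
Round up: n = 37.

37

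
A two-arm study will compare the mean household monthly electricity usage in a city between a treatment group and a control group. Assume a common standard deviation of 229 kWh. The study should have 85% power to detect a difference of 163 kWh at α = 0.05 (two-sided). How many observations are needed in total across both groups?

For two equal groups, n per group = 2·((z_{α/2} + z_β)·σ/δ)².
z_{α/2} = 1.960; z_β = 1.036 (power 85%).
n = 2 × (2.996 × 229 / 163)² = 2 × 17.72 = 35.44
Round up: n = 36 per group.
Total across both groups: 2 × 36 = 72.

72 total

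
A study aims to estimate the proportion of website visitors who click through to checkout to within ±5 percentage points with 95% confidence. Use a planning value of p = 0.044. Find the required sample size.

For a proportion with margin E = 0.05 at 95% confidence, z = 1.960.
n = p̂(1−p̂)(z/E)² = 0.044 × 0.956 × (1.960/0.05)² = 64.64
Round up: n = 65.

65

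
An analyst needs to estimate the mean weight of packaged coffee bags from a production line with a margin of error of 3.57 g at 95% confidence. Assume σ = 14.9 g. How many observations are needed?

For a mean, the margin of error is E = z·σ/√n, so n = (zσ/E)².
At 95% confidence, z = 1.960.
n = (1.960 × 14.9 / 3.57)² = 66.92
Round up: n = 67.

n = 67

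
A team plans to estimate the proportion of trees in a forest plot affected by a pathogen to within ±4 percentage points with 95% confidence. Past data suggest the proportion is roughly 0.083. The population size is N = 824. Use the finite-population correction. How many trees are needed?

For a proportion with margin E = 0.04 at 95% confidence, z = 1.960.
n = p̂(1−p̂)(z/E)² = 0.083 × 0.917 × (1.960/0.04)² = 182.74 — call this n₀.
Finite-population correction with N = 824: n = n₀ / (1 + (n₀−1)/N) = 182.74 / 1.221 = 149.66
Round up: n = 150.

150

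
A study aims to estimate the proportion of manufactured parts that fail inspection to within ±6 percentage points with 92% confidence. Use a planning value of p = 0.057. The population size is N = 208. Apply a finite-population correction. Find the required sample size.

For a proportion with margin E = 0.06 at 92% confidence, z = 1.751.
n = p̂(1−p̂)(z/E)² = 0.057 × 0.943 × (1.751/0.06)² = 45.78 — call this n₀.
Finite-population correction with N = 208: n = n₀ / (1 + (n₀−1)/N) = 45.78 / 1.215 = 37.68
Round up: n = 38.

n = 38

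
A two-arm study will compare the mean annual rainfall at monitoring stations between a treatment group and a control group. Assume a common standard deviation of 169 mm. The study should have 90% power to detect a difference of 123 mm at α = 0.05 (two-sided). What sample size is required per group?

For two equal groups, n per group = 2·((z_{α/2} + z_β)·σ/δ)².
z_{α/2} = 1.960; z_β = 1.282 (power 90%).
n = 2 × (3.242 × 169 / 123)² = 2 × 19.84 = 39.68
Round up: n = 40 per group.

40 per group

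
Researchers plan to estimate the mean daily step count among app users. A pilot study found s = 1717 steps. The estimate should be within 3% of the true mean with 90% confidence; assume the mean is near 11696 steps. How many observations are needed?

For a mean, the margin of error is E = z·σ/√n, so n = (zσ/E)².
At 90% confidence, z = 1.645.
E = 3% of 11696 = 350.9 steps.
n = (1.645 × 1717 / 350.9)² = 64.80
Round up: n = 65.

65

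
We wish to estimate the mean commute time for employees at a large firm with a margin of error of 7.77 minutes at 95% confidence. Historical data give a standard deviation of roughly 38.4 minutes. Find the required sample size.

n = 94

For a mean, the margin of error is E = z·σ/√n, so n = (zσ/E)².
At 95% confidence, z = 1.960.
n = (1.960 × 38.4 / 7.77)² = 93.83
Round up: n = 94.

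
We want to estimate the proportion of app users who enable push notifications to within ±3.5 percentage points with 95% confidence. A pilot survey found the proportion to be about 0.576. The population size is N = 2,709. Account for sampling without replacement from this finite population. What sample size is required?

For a proportion with margin E = 0.035 at 95% confidence, z = 1.960.
n = p̂(1−p̂)(z/E)² = 0.576 × 0.424 × (1.960/0.035)² = 765.89 — call this n₀.
Finite-population correction with N = 2,709: n = n₀ / (1 + (n₀−1)/N) = 765.89 / 1.282 = 597.42
Round up: n = 598.

598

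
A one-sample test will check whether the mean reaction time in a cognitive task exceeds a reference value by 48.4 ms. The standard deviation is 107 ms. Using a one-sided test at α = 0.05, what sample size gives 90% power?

42

For a one-sample z-test, n = ((z_α + z_β)·σ/δ)².
z_α = 1.645 (one-sided α = 0.05); z_β = 1.282 (power 90% → β = 0.1).
n = (2.927 × 107 / 48.4)² = 41.87
Round up: n = 42.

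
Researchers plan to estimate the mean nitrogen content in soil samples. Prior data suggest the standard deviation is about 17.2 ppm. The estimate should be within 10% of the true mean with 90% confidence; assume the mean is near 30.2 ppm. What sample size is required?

88

For a mean, the margin of error is E = z·σ/√n, so n = (zσ/E)².
At 90% confidence, z = 1.645.
E = 10% of 30.2 = 3.02 ppm.
n = (1.645 × 17.2 / 3.02)² = 87.78
Round up: n = 88.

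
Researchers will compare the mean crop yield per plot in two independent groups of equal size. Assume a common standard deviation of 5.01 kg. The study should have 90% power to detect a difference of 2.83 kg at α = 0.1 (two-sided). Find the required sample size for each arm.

For two equal groups, n per group = 2·((z_{α/2} + z_β)·σ/δ)².
z_{α/2} = 1.645; z_β = 1.282 (power 90%).
n = 2 × (2.927 × 5.01 / 2.83)² = 2 × 26.85 = 53.70
Round up: n = 54 per group.

54 per group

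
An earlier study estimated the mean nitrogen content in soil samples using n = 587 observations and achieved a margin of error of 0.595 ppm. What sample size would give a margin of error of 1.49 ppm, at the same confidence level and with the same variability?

94

Margin of error scales as 1/√n, so n₂ = n₁·(E₁/E₂)².
n₂ = 587 × (0.595/1.49)² = 587 × 0.1595 = 93.63
Round up: n₂ = 94.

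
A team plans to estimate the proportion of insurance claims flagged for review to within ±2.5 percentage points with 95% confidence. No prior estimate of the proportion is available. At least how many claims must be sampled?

1537

For a proportion with margin E = 0.025 at 95% confidence, z = 1.960.
With no prior estimate, use p = 0.5, which maximizes p(1−p) at 0.25.
n = 0.25 × (z/E)² = 0.25 × (1.960/0.025)² = 1536.64
Round up: n = 1537.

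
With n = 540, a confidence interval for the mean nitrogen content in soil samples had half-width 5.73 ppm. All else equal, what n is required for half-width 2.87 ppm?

2153

Margin of error scales as 1/√n, so n₂ = n₁·(E₁/E₂)².
n₂ = 540 × (5.73/2.87)² = 540 × 3.986 = 2152.44
Round up: n₂ = 2153.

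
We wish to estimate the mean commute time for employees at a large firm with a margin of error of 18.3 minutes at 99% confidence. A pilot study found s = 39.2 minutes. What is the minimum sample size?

n = 31

For a mean, the margin of error is E = z·σ/√n, so n = (zσ/E)².
At 99% confidence, z = 2.576.
n = (2.576 × 39.2 / 18.3)² = 30.45
Round up: n = 31.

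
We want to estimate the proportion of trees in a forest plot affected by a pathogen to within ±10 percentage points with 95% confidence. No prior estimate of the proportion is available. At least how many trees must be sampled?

For a proportion with margin E = 0.1 at 95% confidence, z = 1.960.
With no prior estimate, use p = 0.5, which maximizes p(1−p) at 0.25.
n = 0.25 × (z/E)² = 0.25 × (1.960/0.1)² = 96.04
Round up: n = 97.

97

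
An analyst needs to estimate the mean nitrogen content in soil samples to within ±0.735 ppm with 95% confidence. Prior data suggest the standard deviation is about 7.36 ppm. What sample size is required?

For a mean, the margin of error is E = z·σ/√n, so n = (zσ/E)².
At 95% confidence, z = 1.960.
n = (1.960 × 7.36 / 0.735)² = 385.21
Round up: n = 386.

n = 386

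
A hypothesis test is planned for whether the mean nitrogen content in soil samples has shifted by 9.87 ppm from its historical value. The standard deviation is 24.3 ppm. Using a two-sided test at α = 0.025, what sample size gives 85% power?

For a one-sample z-test, n = ((z_{α/2} + z_β)·σ/δ)².
z_{α/2} = 2.241 (two-sided α = 0.025); z_β = 1.036 (power 85% → β = 0.15).
n = (3.277 × 24.3 / 9.87)² = 65.09
Round up: n = 66.

66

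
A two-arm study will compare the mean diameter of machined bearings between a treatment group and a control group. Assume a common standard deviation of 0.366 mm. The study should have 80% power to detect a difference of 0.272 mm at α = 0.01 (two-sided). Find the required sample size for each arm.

43 per group

For two equal groups, n per group = 2·((z_{α/2} + z_β)·σ/δ)².
z_{α/2} = 2.576; z_β = 0.842 (power 80%).
n = 2 × (3.418 × 0.366 / 0.272)² = 2 × 21.15 = 42.30
Round up: n = 43 per group.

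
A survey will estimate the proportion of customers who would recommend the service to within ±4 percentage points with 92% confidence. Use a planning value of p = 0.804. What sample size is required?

For a proportion with margin E = 0.04 at 92% confidence, z = 1.751.
n = p̂(1−p̂)(z/E)² = 0.804 × 0.196 × (1.751/0.04)² = 301.97
Round up: n = 302.

n = 302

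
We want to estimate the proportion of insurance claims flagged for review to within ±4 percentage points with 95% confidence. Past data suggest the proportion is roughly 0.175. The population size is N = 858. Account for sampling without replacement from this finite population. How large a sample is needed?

For a proportion with margin E = 0.04 at 95% confidence, z = 1.960.
n = p̂(1−p̂)(z/E)² = 0.175 × 0.825 × (1.960/0.04)² = 346.64 — call this n₀.
Finite-population correction with N = 858: n = n₀ / (1 + (n₀−1)/N) = 346.64 / 1.403 = 247.07
Round up: n = 248.

n = 248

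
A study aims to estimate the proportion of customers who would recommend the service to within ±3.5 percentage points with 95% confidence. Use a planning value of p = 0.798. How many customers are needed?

For a proportion with margin E = 0.035 at 95% confidence, z = 1.960.
n = p̂(1−p̂)(z/E)² = 0.798 × 0.202 × (1.960/0.035)² = 505.51
Round up: n = 506.

506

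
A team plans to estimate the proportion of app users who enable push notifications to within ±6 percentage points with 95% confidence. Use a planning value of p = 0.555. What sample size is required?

For a proportion with margin E = 0.06 at 95% confidence, z = 1.960.
n = p̂(1−p̂)(z/E)² = 0.555 × 0.445 × (1.960/0.06)² = 263.55
Round up: n = 264.

264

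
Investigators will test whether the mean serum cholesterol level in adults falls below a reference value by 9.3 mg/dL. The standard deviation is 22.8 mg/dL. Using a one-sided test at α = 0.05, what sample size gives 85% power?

For a one-sample z-test, n = ((z_α + z_β)·σ/δ)².
z_α = 1.645 (one-sided α = 0.05); z_β = 1.036 (power 85% → β = 0.15).
n = (2.681 × 22.8 / 9.3)² = 43.20
Round up: n = 44.

44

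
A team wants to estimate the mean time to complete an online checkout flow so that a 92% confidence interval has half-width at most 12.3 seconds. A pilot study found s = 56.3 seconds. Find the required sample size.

n = 65

For a mean, the margin of error is E = z·σ/√n, so n = (zσ/E)².
At 92% confidence, z = 1.751.
n = (1.751 × 56.3 / 12.3)² = 64.24
Round up: n = 65.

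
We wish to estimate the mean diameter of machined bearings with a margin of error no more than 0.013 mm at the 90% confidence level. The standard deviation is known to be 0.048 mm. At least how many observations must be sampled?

n = 37

For a mean, the margin of error is E = z·σ/√n, so n = (zσ/E)².
At 90% confidence, z = 1.645.
n = (1.645 × 0.048 / 0.013)² = 36.89
Round up: n = 37.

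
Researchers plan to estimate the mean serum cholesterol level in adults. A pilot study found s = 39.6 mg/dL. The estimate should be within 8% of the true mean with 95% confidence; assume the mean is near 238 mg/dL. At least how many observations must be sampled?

17

For a mean, the margin of error is E = z·σ/√n, so n = (zσ/E)².
At 95% confidence, z = 1.960.
E = 8% of 238 = 19.04 mg/dL.
n = (1.960 × 39.6 / 19.04)² = 16.62
Round up: n = 17.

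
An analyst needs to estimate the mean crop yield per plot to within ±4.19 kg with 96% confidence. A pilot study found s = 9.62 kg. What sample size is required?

For a mean, the margin of error is E = z·σ/√n, so n = (zσ/E)².
At 96% confidence, z = 2.054.
n = (2.054 × 9.62 / 4.19)² = 22.24
Round up: n = 23.

n = 23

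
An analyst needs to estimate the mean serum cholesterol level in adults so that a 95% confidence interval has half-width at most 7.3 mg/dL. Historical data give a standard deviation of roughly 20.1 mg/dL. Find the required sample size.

For a mean, the margin of error is E = z·σ/√n, so n = (zσ/E)².
At 95% confidence, z = 1.960.
n = (1.960 × 20.1 / 7.3)² = 29.12
Round up: n = 30.

30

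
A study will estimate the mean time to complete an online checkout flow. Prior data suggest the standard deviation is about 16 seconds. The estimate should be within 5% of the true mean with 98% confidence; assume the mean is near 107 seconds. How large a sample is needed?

49

For a mean, the margin of error is E = z·σ/√n, so n = (zσ/E)².
At 98% confidence, z = 2.326.
E = 5% of 107 = 5.35 seconds.
n = (2.326 × 16 / 5.35)² = 48.39
Round up: n = 49.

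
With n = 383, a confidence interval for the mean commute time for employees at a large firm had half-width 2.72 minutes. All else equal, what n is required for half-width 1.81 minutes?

Margin of error scales as 1/√n, so n₂ = n₁·(E₁/E₂)².
n₂ = 383 × (2.72/1.81)² = 383 × 2.258 = 864.81
Round up: n₂ = 865.

n = 865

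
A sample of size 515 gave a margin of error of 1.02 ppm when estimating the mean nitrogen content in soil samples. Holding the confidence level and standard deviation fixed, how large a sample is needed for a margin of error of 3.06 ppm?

58

Margin of error scales as 1/√n, so n₂ = n₁·(E₁/E₂)².
n₂ = 515 × (1.02/3.06)² = 515 × 0.1111 = 57.22
Round up: n₂ = 58.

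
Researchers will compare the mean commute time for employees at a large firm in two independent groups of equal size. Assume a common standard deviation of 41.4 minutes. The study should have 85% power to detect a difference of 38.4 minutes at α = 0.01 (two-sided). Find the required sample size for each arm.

31 per group

For two equal groups, n per group = 2·((z_{α/2} + z_β)·σ/δ)².
z_{α/2} = 2.576; z_β = 1.036 (power 85%).
n = 2 × (3.612 × 41.4 / 38.4)² = 2 × 15.16 = 30.32
Round up: n = 31 per group.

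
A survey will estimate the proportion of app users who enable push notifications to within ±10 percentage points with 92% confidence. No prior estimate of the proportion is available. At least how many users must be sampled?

77

For a proportion with margin E = 0.1 at 92% confidence, z = 1.751.
With no prior estimate, use p = 0.5, which maximizes p(1−p) at 0.25.
n = 0.25 × (z/E)² = 0.25 × (1.751/0.1)² = 76.65
Round up: n = 77.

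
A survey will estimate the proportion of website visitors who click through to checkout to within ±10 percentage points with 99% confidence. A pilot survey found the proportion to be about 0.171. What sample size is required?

For a proportion with margin E = 0.1 at 99% confidence, z = 2.576.
n = p̂(1−p̂)(z/E)² = 0.171 × 0.829 × (2.576/0.1)² = 94.07
Round up: n = 95.

95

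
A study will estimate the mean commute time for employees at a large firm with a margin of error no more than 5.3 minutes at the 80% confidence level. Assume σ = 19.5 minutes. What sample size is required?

n = 23

For a mean, the margin of error is E = z·σ/√n, so n = (zσ/E)².
At 80% confidence, z = 1.282.
n = (1.282 × 19.5 / 5.3)² = 22.25
Round up: n = 23.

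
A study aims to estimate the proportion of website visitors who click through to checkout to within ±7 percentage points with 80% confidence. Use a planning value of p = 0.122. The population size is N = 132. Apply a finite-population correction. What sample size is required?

n = 29

For a proportion with margin E = 0.07 at 80% confidence, z = 1.282.
n = p̂(1−p̂)(z/E)² = 0.122 × 0.878 × (1.282/0.07)² = 35.93 — call this n₀.
Finite-population correction with N = 132: n = n₀ / (1 + (n₀−1)/N) = 35.93 / 1.265 = 28.40
Round up: n = 29.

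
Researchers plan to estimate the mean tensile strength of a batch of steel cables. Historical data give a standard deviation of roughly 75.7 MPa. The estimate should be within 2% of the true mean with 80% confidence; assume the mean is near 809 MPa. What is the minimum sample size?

36

For a mean, the margin of error is E = z·σ/√n, so n = (zσ/E)².
At 80% confidence, z = 1.282.
E = 2% of 809 = 16.18 MPa.
n = (1.282 × 75.7 / 16.18)² = 35.98
Round up: n = 36.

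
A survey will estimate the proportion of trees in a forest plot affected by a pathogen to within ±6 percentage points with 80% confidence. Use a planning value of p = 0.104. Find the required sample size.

43

For a proportion with margin E = 0.06 at 80% confidence, z = 1.282.
n = p̂(1−p̂)(z/E)² = 0.104 × 0.896 × (1.282/0.06)² = 42.54
Round up: n = 43.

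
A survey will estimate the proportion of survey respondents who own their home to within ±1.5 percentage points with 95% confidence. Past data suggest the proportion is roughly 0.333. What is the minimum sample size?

n = 3793

For a proportion with margin E = 0.015 at 95% confidence, z = 1.960.
n = p̂(1−p̂)(z/E)² = 0.333 × 0.667 × (1.960/0.015)² = 3792.27
Round up: n = 3793.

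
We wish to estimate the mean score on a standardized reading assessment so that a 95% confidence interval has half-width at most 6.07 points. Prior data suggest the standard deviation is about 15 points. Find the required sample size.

For a mean, the margin of error is E = z·σ/√n, so n = (zσ/E)².
At 95% confidence, z = 1.960.
n = (1.960 × 15 / 6.07)² = 23.46
Round up: n = 24.

n = 24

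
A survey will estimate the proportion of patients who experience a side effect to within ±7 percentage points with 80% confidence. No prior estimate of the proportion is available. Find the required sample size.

For a proportion with margin E = 0.07 at 80% confidence, z = 1.282.
With no prior estimate, use p = 0.5, which maximizes p(1−p) at 0.25.
n = 0.25 × (z/E)² = 0.25 × (1.282/0.07)² = 83.85
Round up: n = 84.

84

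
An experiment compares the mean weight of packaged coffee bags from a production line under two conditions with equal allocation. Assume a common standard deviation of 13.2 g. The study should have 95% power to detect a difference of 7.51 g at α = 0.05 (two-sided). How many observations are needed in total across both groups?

162 total

For two equal groups, n per group = 2·((z_{α/2} + z_β)·σ/δ)².
z_{α/2} = 1.960; z_β = 1.645 (power 95%).
n = 2 × (3.605 × 13.2 / 7.51)² = 2 × 40.15 = 80.30
Round up: n = 81 per group.
Total across both groups: 2 × 81 = 162.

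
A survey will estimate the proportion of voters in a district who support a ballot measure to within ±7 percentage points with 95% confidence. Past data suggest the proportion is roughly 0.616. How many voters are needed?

n = 186

For a proportion with margin E = 0.07 at 95% confidence, z = 1.960.
n = p̂(1−p̂)(z/E)² = 0.616 × 0.384 × (1.960/0.07)² = 185.45
Round up: n = 186.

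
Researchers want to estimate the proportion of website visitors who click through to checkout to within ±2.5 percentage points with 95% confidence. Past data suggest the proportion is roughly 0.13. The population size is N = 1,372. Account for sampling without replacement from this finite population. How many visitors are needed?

For a proportion with margin E = 0.025 at 95% confidence, z = 1.960.
n = p̂(1−p̂)(z/E)² = 0.13 × 0.87 × (1.960/0.025)² = 695.18 — call this n₀.
Finite-population correction with N = 1,372: n = n₀ / (1 + (n₀−1)/N) = 695.18 / 1.506 = 461.61
Round up: n = 462.

n = 462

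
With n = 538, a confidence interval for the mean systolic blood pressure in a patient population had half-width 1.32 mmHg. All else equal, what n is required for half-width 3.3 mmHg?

Margin of error scales as 1/√n, so n₂ = n₁·(E₁/E₂)².
n₂ = 538 × (1.32/3.3)² = 538 × 0.16 = 86.08
Round up: n₂ = 87.

87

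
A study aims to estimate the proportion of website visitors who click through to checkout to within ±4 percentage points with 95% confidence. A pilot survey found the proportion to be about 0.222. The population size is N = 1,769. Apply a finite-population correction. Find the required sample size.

For a proportion with margin E = 0.04 at 95% confidence, z = 1.960.
n = p̂(1−p̂)(z/E)² = 0.222 × 0.778 × (1.960/0.04)² = 414.69 — call this n₀.
Finite-population correction with N = 1,769: n = n₀ / (1 + (n₀−1)/N) = 414.69 / 1.234 = 336.05
Round up: n = 337.

337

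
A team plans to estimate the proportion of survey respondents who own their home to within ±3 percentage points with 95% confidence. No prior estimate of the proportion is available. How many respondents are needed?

For a proportion with margin E = 0.03 at 95% confidence, z = 1.960.
With no prior estimate, use p = 0.5, which maximizes p(1−p) at 0.25.
n = 0.25 × (z/E)² = 0.25 × (1.960/0.03)² = 1067.11
Round up: n = 1068.

1068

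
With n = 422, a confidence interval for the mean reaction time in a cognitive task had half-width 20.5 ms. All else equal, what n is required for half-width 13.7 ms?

n = 945

Margin of error scales as 1/√n, so n₂ = n₁·(E₁/E₂)².
n₂ = 422 × (20.5/13.7)² = 422 × 2.239 = 944.86
Round up: n₂ = 945.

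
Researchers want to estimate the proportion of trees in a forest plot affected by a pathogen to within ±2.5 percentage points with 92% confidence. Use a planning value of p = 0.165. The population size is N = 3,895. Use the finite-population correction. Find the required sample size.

577

For a proportion with margin E = 0.025 at 92% confidence, z = 1.751.
n = p̂(1−p̂)(z/E)² = 0.165 × 0.835 × (1.751/0.025)² = 675.87 — call this n₀.
Finite-population correction with N = 3,895: n = n₀ / (1 + (n₀−1)/N) = 675.87 / 1.173 = 576.19
Round up: n = 577.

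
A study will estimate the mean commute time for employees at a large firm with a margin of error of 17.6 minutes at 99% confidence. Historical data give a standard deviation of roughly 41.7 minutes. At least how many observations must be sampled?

For a mean, the margin of error is E = z·σ/√n, so n = (zσ/E)².
At 99% confidence, z = 2.576.
n = (2.576 × 41.7 / 17.6)² = 37.25
Round up: n = 38.

38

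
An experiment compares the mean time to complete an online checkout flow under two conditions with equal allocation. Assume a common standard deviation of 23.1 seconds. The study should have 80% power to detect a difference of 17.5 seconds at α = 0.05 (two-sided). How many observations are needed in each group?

For two equal groups, n per group = 2·((z_{α/2} + z_β)·σ/δ)².
z_{α/2} = 1.960; z_β = 0.842 (power 80%).
n = 2 × (2.802 × 23.1 / 17.5)² = 2 × 13.68 = 27.36
Round up: n = 28 per group.

28 per group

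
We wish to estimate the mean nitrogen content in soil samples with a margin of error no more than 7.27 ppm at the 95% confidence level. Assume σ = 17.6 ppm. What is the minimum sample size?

For a mean, the margin of error is E = z·σ/√n, so n = (zσ/E)².
At 95% confidence, z = 1.960.
n = (1.960 × 17.6 / 7.27)² = 22.51
Round up: n = 23.

n = 23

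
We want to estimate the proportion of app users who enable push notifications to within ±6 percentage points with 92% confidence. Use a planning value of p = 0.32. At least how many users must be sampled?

186

For a proportion with margin E = 0.06 at 92% confidence, z = 1.751.
n = p̂(1−p̂)(z/E)² = 0.32 × 0.68 × (1.751/0.06)² = 185.32
Round up: n = 186.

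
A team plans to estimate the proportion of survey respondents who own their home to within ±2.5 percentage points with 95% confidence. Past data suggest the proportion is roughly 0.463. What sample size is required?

For a proportion with margin E = 0.025 at 95% confidence, z = 1.960.
n = p̂(1−p̂)(z/E)² = 0.463 × 0.537 × (1.960/0.025)² = 1528.23
Round up: n = 1529.

n = 1529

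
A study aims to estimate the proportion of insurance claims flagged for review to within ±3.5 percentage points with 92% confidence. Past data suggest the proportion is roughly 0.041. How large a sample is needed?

For a proportion with margin E = 0.035 at 92% confidence, z = 1.751.
n = p̂(1−p̂)(z/E)² = 0.041 × 0.959 × (1.751/0.035)² = 98.41
Round up: n = 99.

99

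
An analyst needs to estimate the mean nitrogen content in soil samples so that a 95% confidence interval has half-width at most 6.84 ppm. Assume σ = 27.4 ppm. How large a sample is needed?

For a mean, the margin of error is E = z·σ/√n, so n = (zσ/E)².
At 95% confidence, z = 1.960.
n = (1.960 × 27.4 / 6.84)² = 61.65
Round up: n = 62.

62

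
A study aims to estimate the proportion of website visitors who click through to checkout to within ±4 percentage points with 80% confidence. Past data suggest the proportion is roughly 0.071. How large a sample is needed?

For a proportion with margin E = 0.04 at 80% confidence, z = 1.282.
n = p̂(1−p̂)(z/E)² = 0.071 × 0.929 × (1.282/0.04)² = 67.75
Round up: n = 68.

n = 68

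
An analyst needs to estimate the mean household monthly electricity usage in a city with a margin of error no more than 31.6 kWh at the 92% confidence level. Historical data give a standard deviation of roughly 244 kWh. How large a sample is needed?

For a mean, the margin of error is E = z·σ/√n, so n = (zσ/E)².
At 92% confidence, z = 1.751.
n = (1.751 × 244 / 31.6)² = 182.80
Round up: n = 183.

183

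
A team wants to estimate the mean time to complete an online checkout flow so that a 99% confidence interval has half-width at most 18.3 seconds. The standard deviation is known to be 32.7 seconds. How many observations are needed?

For a mean, the margin of error is E = z·σ/√n, so n = (zσ/E)².
At 99% confidence, z = 2.576.
n = (2.576 × 32.7 / 18.3)² = 21.19
Round up: n = 22.

22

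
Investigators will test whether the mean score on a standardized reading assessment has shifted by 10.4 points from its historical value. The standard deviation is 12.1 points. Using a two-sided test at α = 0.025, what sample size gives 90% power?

17

For a one-sample z-test, n = ((z_{α/2} + z_β)·σ/δ)².
z_{α/2} = 2.241 (two-sided α = 0.025); z_β = 1.282 (power 90% → β = 0.1).
n = (3.523 × 12.1 / 10.4)² = 16.80
Round up: n = 17.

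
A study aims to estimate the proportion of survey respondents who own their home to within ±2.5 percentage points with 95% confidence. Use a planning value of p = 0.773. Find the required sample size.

For a proportion with margin E = 0.025 at 95% confidence, z = 1.960.
n = p̂(1−p̂)(z/E)² = 0.773 × 0.227 × (1.960/0.025)² = 1078.54
Round up: n = 1079.

1079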